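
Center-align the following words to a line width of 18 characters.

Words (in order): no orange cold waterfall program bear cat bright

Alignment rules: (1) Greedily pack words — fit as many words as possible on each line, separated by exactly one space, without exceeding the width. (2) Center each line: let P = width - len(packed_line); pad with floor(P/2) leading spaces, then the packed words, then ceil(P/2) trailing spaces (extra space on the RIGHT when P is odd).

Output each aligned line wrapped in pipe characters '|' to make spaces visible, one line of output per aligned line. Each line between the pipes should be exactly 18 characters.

Line 1: ['no', 'orange', 'cold'] (min_width=14, slack=4)
Line 2: ['waterfall', 'program'] (min_width=17, slack=1)
Line 3: ['bear', 'cat', 'bright'] (min_width=15, slack=3)

Answer: |  no orange cold  |
|waterfall program |
| bear cat bright  |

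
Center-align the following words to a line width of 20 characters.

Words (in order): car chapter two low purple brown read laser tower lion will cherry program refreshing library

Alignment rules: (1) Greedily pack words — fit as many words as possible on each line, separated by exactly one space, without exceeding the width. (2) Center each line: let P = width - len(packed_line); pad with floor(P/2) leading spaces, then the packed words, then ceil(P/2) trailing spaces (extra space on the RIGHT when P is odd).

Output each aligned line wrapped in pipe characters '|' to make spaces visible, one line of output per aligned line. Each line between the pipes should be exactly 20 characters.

Answer: |car chapter two low |
| purple brown read  |
|  laser tower lion  |
|will cherry program |
| refreshing library |

Derivation:
Line 1: ['car', 'chapter', 'two', 'low'] (min_width=19, slack=1)
Line 2: ['purple', 'brown', 'read'] (min_width=17, slack=3)
Line 3: ['laser', 'tower', 'lion'] (min_width=16, slack=4)
Line 4: ['will', 'cherry', 'program'] (min_width=19, slack=1)
Line 5: ['refreshing', 'library'] (min_width=18, slack=2)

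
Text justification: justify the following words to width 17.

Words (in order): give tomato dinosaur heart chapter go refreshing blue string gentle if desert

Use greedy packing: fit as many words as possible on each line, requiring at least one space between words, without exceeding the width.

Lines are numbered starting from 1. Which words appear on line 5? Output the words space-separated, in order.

Line 1: ['give', 'tomato'] (min_width=11, slack=6)
Line 2: ['dinosaur', 'heart'] (min_width=14, slack=3)
Line 3: ['chapter', 'go'] (min_width=10, slack=7)
Line 4: ['refreshing', 'blue'] (min_width=15, slack=2)
Line 5: ['string', 'gentle', 'if'] (min_width=16, slack=1)
Line 6: ['desert'] (min_width=6, slack=11)

Answer: string gentle if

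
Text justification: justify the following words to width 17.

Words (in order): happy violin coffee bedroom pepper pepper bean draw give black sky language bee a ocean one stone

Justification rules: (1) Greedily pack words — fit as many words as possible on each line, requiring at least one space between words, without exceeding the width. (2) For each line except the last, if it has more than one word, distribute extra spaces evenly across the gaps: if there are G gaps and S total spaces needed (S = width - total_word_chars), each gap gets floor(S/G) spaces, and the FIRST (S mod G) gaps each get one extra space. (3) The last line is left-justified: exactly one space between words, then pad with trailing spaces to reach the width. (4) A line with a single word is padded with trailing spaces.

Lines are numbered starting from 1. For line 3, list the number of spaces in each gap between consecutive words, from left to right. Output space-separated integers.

Line 1: ['happy', 'violin'] (min_width=12, slack=5)
Line 2: ['coffee', 'bedroom'] (min_width=14, slack=3)
Line 3: ['pepper', 'pepper'] (min_width=13, slack=4)
Line 4: ['bean', 'draw', 'give'] (min_width=14, slack=3)
Line 5: ['black', 'sky'] (min_width=9, slack=8)
Line 6: ['language', 'bee', 'a'] (min_width=14, slack=3)
Line 7: ['ocean', 'one', 'stone'] (min_width=15, slack=2)

Answer: 5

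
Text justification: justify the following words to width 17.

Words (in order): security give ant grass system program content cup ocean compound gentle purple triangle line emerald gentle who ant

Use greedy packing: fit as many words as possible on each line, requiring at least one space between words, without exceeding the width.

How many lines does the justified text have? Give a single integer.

Line 1: ['security', 'give', 'ant'] (min_width=17, slack=0)
Line 2: ['grass', 'system'] (min_width=12, slack=5)
Line 3: ['program', 'content'] (min_width=15, slack=2)
Line 4: ['cup', 'ocean'] (min_width=9, slack=8)
Line 5: ['compound', 'gentle'] (min_width=15, slack=2)
Line 6: ['purple', 'triangle'] (min_width=15, slack=2)
Line 7: ['line', 'emerald'] (min_width=12, slack=5)
Line 8: ['gentle', 'who', 'ant'] (min_width=14, slack=3)
Total lines: 8

Answer: 8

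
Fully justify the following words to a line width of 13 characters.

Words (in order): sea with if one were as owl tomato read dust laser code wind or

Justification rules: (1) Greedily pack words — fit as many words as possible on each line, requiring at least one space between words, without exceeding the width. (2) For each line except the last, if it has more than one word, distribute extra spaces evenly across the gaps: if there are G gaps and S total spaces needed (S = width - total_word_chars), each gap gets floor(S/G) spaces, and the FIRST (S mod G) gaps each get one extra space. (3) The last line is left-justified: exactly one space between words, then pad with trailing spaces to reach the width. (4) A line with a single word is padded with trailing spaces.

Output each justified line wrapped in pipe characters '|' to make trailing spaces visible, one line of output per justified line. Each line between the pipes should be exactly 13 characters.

Answer: |sea  with  if|
|one  were  as|
|owl    tomato|
|read     dust|
|laser    code|
|wind or      |

Derivation:
Line 1: ['sea', 'with', 'if'] (min_width=11, slack=2)
Line 2: ['one', 'were', 'as'] (min_width=11, slack=2)
Line 3: ['owl', 'tomato'] (min_width=10, slack=3)
Line 4: ['read', 'dust'] (min_width=9, slack=4)
Line 5: ['laser', 'code'] (min_width=10, slack=3)
Line 6: ['wind', 'or'] (min_width=7, slack=6)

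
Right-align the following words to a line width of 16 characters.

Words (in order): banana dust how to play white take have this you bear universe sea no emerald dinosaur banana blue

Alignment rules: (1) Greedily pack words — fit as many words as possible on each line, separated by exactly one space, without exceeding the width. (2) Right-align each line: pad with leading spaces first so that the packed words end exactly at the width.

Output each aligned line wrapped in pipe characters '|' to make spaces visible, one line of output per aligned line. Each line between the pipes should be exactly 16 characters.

Answer: | banana dust how|
|   to play white|
|  take have this|
|        you bear|
| universe sea no|
|emerald dinosaur|
|     banana blue|

Derivation:
Line 1: ['banana', 'dust', 'how'] (min_width=15, slack=1)
Line 2: ['to', 'play', 'white'] (min_width=13, slack=3)
Line 3: ['take', 'have', 'this'] (min_width=14, slack=2)
Line 4: ['you', 'bear'] (min_width=8, slack=8)
Line 5: ['universe', 'sea', 'no'] (min_width=15, slack=1)
Line 6: ['emerald', 'dinosaur'] (min_width=16, slack=0)
Line 7: ['banana', 'blue'] (min_width=11, slack=5)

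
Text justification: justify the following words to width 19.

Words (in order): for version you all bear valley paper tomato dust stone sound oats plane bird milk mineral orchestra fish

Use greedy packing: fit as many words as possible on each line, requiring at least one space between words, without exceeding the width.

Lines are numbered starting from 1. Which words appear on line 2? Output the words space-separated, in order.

Answer: bear valley paper

Derivation:
Line 1: ['for', 'version', 'you', 'all'] (min_width=19, slack=0)
Line 2: ['bear', 'valley', 'paper'] (min_width=17, slack=2)
Line 3: ['tomato', 'dust', 'stone'] (min_width=17, slack=2)
Line 4: ['sound', 'oats', 'plane'] (min_width=16, slack=3)
Line 5: ['bird', 'milk', 'mineral'] (min_width=17, slack=2)
Line 6: ['orchestra', 'fish'] (min_width=14, slack=5)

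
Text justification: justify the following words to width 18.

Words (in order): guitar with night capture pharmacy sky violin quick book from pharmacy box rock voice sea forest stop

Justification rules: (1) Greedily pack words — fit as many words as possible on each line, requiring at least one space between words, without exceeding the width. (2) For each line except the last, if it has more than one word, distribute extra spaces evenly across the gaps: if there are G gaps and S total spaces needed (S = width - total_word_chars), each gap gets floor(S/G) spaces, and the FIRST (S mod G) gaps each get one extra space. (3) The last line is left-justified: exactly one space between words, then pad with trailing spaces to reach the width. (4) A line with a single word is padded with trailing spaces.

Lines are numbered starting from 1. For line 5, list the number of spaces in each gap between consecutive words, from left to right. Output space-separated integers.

Answer: 1 1 1

Derivation:
Line 1: ['guitar', 'with', 'night'] (min_width=17, slack=1)
Line 2: ['capture', 'pharmacy'] (min_width=16, slack=2)
Line 3: ['sky', 'violin', 'quick'] (min_width=16, slack=2)
Line 4: ['book', 'from', 'pharmacy'] (min_width=18, slack=0)
Line 5: ['box', 'rock', 'voice', 'sea'] (min_width=18, slack=0)
Line 6: ['forest', 'stop'] (min_width=11, slack=7)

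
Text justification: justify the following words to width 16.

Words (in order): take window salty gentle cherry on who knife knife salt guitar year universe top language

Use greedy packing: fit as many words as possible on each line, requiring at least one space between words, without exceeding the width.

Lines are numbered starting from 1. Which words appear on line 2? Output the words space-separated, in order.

Line 1: ['take', 'window'] (min_width=11, slack=5)
Line 2: ['salty', 'gentle'] (min_width=12, slack=4)
Line 3: ['cherry', 'on', 'who'] (min_width=13, slack=3)
Line 4: ['knife', 'knife', 'salt'] (min_width=16, slack=0)
Line 5: ['guitar', 'year'] (min_width=11, slack=5)
Line 6: ['universe', 'top'] (min_width=12, slack=4)
Line 7: ['language'] (min_width=8, slack=8)

Answer: salty gentle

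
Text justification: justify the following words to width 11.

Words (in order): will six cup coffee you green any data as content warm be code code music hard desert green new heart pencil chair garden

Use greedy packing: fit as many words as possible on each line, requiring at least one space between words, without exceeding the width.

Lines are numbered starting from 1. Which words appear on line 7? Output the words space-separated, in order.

Answer: code code

Derivation:
Line 1: ['will', 'six'] (min_width=8, slack=3)
Line 2: ['cup', 'coffee'] (min_width=10, slack=1)
Line 3: ['you', 'green'] (min_width=9, slack=2)
Line 4: ['any', 'data', 'as'] (min_width=11, slack=0)
Line 5: ['content'] (min_width=7, slack=4)
Line 6: ['warm', 'be'] (min_width=7, slack=4)
Line 7: ['code', 'code'] (min_width=9, slack=2)
Line 8: ['music', 'hard'] (min_width=10, slack=1)
Line 9: ['desert'] (min_width=6, slack=5)
Line 10: ['green', 'new'] (min_width=9, slack=2)
Line 11: ['heart'] (min_width=5, slack=6)
Line 12: ['pencil'] (min_width=6, slack=5)
Line 13: ['chair'] (min_width=5, slack=6)
Line 14: ['garden'] (min_width=6, slack=5)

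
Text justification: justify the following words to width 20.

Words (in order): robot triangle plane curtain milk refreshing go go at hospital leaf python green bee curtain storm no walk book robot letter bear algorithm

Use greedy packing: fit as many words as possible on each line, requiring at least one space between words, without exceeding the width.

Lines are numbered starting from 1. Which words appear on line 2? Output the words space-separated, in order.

Line 1: ['robot', 'triangle', 'plane'] (min_width=20, slack=0)
Line 2: ['curtain', 'milk'] (min_width=12, slack=8)
Line 3: ['refreshing', 'go', 'go', 'at'] (min_width=19, slack=1)
Line 4: ['hospital', 'leaf', 'python'] (min_width=20, slack=0)
Line 5: ['green', 'bee', 'curtain'] (min_width=17, slack=3)
Line 6: ['storm', 'no', 'walk', 'book'] (min_width=18, slack=2)
Line 7: ['robot', 'letter', 'bear'] (min_width=17, slack=3)
Line 8: ['algorithm'] (min_width=9, slack=11)

Answer: curtain milk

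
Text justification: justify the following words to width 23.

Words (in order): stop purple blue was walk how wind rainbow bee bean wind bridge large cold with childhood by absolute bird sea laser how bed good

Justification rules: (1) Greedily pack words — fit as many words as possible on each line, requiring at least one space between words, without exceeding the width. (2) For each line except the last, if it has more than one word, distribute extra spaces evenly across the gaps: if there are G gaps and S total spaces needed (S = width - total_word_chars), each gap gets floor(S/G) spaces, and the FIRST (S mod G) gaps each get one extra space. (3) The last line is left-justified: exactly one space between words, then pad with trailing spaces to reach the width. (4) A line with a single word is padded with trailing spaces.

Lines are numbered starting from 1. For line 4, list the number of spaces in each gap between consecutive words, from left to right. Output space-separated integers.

Answer: 5 5

Derivation:
Line 1: ['stop', 'purple', 'blue', 'was'] (min_width=20, slack=3)
Line 2: ['walk', 'how', 'wind', 'rainbow'] (min_width=21, slack=2)
Line 3: ['bee', 'bean', 'wind', 'bridge'] (min_width=20, slack=3)
Line 4: ['large', 'cold', 'with'] (min_width=15, slack=8)
Line 5: ['childhood', 'by', 'absolute'] (min_width=21, slack=2)
Line 6: ['bird', 'sea', 'laser', 'how', 'bed'] (min_width=22, slack=1)
Line 7: ['good'] (min_width=4, slack=19)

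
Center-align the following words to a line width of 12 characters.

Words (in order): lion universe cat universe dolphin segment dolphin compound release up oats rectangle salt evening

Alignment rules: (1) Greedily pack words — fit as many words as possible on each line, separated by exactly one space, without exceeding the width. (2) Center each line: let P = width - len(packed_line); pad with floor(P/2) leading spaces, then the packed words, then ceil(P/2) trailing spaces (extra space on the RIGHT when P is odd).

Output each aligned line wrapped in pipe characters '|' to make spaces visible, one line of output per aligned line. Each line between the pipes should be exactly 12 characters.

Line 1: ['lion'] (min_width=4, slack=8)
Line 2: ['universe', 'cat'] (min_width=12, slack=0)
Line 3: ['universe'] (min_width=8, slack=4)
Line 4: ['dolphin'] (min_width=7, slack=5)
Line 5: ['segment'] (min_width=7, slack=5)
Line 6: ['dolphin'] (min_width=7, slack=5)
Line 7: ['compound'] (min_width=8, slack=4)
Line 8: ['release', 'up'] (min_width=10, slack=2)
Line 9: ['oats'] (min_width=4, slack=8)
Line 10: ['rectangle'] (min_width=9, slack=3)
Line 11: ['salt', 'evening'] (min_width=12, slack=0)

Answer: |    lion    |
|universe cat|
|  universe  |
|  dolphin   |
|  segment   |
|  dolphin   |
|  compound  |
| release up |
|    oats    |
| rectangle  |
|salt evening|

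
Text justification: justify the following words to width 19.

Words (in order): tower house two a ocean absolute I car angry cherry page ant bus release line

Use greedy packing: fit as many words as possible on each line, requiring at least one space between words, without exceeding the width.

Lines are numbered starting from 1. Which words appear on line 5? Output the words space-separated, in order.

Line 1: ['tower', 'house', 'two', 'a'] (min_width=17, slack=2)
Line 2: ['ocean', 'absolute', 'I'] (min_width=16, slack=3)
Line 3: ['car', 'angry', 'cherry'] (min_width=16, slack=3)
Line 4: ['page', 'ant', 'bus'] (min_width=12, slack=7)
Line 5: ['release', 'line'] (min_width=12, slack=7)

Answer: release line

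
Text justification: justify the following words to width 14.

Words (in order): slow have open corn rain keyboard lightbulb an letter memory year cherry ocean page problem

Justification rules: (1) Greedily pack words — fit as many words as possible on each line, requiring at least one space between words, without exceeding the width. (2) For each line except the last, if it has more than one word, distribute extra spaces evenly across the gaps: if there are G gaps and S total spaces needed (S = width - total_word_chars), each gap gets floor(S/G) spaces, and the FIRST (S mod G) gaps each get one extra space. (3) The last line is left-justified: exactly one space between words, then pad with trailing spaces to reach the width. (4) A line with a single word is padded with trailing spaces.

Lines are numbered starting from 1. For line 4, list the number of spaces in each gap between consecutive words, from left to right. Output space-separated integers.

Answer: 3

Derivation:
Line 1: ['slow', 'have', 'open'] (min_width=14, slack=0)
Line 2: ['corn', 'rain'] (min_width=9, slack=5)
Line 3: ['keyboard'] (min_width=8, slack=6)
Line 4: ['lightbulb', 'an'] (min_width=12, slack=2)
Line 5: ['letter', 'memory'] (min_width=13, slack=1)
Line 6: ['year', 'cherry'] (min_width=11, slack=3)
Line 7: ['ocean', 'page'] (min_width=10, slack=4)
Line 8: ['problem'] (min_width=7, slack=7)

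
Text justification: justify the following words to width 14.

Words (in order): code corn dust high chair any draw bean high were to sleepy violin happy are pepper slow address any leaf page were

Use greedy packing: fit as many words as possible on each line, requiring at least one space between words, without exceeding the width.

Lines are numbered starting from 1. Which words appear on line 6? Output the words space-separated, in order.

Answer: are pepper

Derivation:
Line 1: ['code', 'corn', 'dust'] (min_width=14, slack=0)
Line 2: ['high', 'chair', 'any'] (min_width=14, slack=0)
Line 3: ['draw', 'bean', 'high'] (min_width=14, slack=0)
Line 4: ['were', 'to', 'sleepy'] (min_width=14, slack=0)
Line 5: ['violin', 'happy'] (min_width=12, slack=2)
Line 6: ['are', 'pepper'] (min_width=10, slack=4)
Line 7: ['slow', 'address'] (min_width=12, slack=2)
Line 8: ['any', 'leaf', 'page'] (min_width=13, slack=1)
Line 9: ['were'] (min_width=4, slack=10)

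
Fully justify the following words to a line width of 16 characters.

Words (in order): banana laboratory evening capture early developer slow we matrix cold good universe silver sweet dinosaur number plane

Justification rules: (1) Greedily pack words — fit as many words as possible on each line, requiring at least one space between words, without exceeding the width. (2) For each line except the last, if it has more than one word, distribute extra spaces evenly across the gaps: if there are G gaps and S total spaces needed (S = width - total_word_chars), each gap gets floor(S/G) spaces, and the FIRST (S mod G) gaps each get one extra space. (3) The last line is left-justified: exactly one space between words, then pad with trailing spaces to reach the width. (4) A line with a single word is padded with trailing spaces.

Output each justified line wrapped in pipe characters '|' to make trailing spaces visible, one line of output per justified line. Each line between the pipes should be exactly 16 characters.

Line 1: ['banana'] (min_width=6, slack=10)
Line 2: ['laboratory'] (min_width=10, slack=6)
Line 3: ['evening', 'capture'] (min_width=15, slack=1)
Line 4: ['early', 'developer'] (min_width=15, slack=1)
Line 5: ['slow', 'we', 'matrix'] (min_width=14, slack=2)
Line 6: ['cold', 'good'] (min_width=9, slack=7)
Line 7: ['universe', 'silver'] (min_width=15, slack=1)
Line 8: ['sweet', 'dinosaur'] (min_width=14, slack=2)
Line 9: ['number', 'plane'] (min_width=12, slack=4)

Answer: |banana          |
|laboratory      |
|evening  capture|
|early  developer|
|slow  we  matrix|
|cold        good|
|universe  silver|
|sweet   dinosaur|
|number plane    |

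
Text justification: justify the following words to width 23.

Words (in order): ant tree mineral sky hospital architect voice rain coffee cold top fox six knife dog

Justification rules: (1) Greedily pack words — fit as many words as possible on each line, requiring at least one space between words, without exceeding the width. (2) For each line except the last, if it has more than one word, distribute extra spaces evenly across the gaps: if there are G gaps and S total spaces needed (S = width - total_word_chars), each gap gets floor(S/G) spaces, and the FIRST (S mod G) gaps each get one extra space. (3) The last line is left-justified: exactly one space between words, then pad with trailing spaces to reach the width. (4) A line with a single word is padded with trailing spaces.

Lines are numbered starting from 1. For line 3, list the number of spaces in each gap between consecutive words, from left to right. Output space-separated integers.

Answer: 2 1 1

Derivation:
Line 1: ['ant', 'tree', 'mineral', 'sky'] (min_width=20, slack=3)
Line 2: ['hospital', 'architect'] (min_width=18, slack=5)
Line 3: ['voice', 'rain', 'coffee', 'cold'] (min_width=22, slack=1)
Line 4: ['top', 'fox', 'six', 'knife', 'dog'] (min_width=21, slack=2)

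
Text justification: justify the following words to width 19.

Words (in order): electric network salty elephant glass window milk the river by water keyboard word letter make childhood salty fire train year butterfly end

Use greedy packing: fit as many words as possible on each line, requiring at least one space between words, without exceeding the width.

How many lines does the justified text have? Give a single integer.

Line 1: ['electric', 'network'] (min_width=16, slack=3)
Line 2: ['salty', 'elephant'] (min_width=14, slack=5)
Line 3: ['glass', 'window', 'milk'] (min_width=17, slack=2)
Line 4: ['the', 'river', 'by', 'water'] (min_width=18, slack=1)
Line 5: ['keyboard', 'word'] (min_width=13, slack=6)
Line 6: ['letter', 'make'] (min_width=11, slack=8)
Line 7: ['childhood', 'salty'] (min_width=15, slack=4)
Line 8: ['fire', 'train', 'year'] (min_width=15, slack=4)
Line 9: ['butterfly', 'end'] (min_width=13, slack=6)
Total lines: 9

Answer: 9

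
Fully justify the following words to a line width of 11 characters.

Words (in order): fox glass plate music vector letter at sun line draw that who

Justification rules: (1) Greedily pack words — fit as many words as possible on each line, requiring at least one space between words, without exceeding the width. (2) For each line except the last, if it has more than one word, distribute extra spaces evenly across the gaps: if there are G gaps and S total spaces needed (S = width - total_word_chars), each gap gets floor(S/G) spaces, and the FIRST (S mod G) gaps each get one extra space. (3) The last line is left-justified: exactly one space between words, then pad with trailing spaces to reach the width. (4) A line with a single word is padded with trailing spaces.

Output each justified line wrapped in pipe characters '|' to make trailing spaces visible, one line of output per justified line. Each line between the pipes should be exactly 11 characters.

Line 1: ['fox', 'glass'] (min_width=9, slack=2)
Line 2: ['plate', 'music'] (min_width=11, slack=0)
Line 3: ['vector'] (min_width=6, slack=5)
Line 4: ['letter', 'at'] (min_width=9, slack=2)
Line 5: ['sun', 'line'] (min_width=8, slack=3)
Line 6: ['draw', 'that'] (min_width=9, slack=2)
Line 7: ['who'] (min_width=3, slack=8)

Answer: |fox   glass|
|plate music|
|vector     |
|letter   at|
|sun    line|
|draw   that|
|who        |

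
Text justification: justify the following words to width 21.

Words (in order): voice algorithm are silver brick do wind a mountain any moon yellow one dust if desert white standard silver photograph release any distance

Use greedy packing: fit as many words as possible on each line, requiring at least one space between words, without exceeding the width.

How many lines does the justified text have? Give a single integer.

Line 1: ['voice', 'algorithm', 'are'] (min_width=19, slack=2)
Line 2: ['silver', 'brick', 'do', 'wind'] (min_width=20, slack=1)
Line 3: ['a', 'mountain', 'any', 'moon'] (min_width=19, slack=2)
Line 4: ['yellow', 'one', 'dust', 'if'] (min_width=18, slack=3)
Line 5: ['desert', 'white', 'standard'] (min_width=21, slack=0)
Line 6: ['silver', 'photograph'] (min_width=17, slack=4)
Line 7: ['release', 'any', 'distance'] (min_width=20, slack=1)
Total lines: 7

Answer: 7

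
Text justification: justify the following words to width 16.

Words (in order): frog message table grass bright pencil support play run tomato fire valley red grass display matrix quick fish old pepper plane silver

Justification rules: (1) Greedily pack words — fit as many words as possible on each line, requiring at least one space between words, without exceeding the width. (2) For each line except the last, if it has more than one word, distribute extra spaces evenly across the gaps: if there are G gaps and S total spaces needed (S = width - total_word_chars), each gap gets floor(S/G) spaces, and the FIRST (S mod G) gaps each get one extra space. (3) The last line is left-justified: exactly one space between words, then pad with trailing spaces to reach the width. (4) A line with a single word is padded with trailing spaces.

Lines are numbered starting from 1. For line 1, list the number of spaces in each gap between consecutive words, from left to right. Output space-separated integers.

Line 1: ['frog', 'message'] (min_width=12, slack=4)
Line 2: ['table', 'grass'] (min_width=11, slack=5)
Line 3: ['bright', 'pencil'] (min_width=13, slack=3)
Line 4: ['support', 'play', 'run'] (min_width=16, slack=0)
Line 5: ['tomato', 'fire'] (min_width=11, slack=5)
Line 6: ['valley', 'red', 'grass'] (min_width=16, slack=0)
Line 7: ['display', 'matrix'] (min_width=14, slack=2)
Line 8: ['quick', 'fish', 'old'] (min_width=14, slack=2)
Line 9: ['pepper', 'plane'] (min_width=12, slack=4)
Line 10: ['silver'] (min_width=6, slack=10)

Answer: 5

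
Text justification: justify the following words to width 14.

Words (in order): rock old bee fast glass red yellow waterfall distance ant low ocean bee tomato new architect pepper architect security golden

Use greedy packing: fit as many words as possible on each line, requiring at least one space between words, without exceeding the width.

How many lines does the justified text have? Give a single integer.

Line 1: ['rock', 'old', 'bee'] (min_width=12, slack=2)
Line 2: ['fast', 'glass', 'red'] (min_width=14, slack=0)
Line 3: ['yellow'] (min_width=6, slack=8)
Line 4: ['waterfall'] (min_width=9, slack=5)
Line 5: ['distance', 'ant'] (min_width=12, slack=2)
Line 6: ['low', 'ocean', 'bee'] (min_width=13, slack=1)
Line 7: ['tomato', 'new'] (min_width=10, slack=4)
Line 8: ['architect'] (min_width=9, slack=5)
Line 9: ['pepper'] (min_width=6, slack=8)
Line 10: ['architect'] (min_width=9, slack=5)
Line 11: ['security'] (min_width=8, slack=6)
Line 12: ['golden'] (min_width=6, slack=8)
Total lines: 12

Answer: 12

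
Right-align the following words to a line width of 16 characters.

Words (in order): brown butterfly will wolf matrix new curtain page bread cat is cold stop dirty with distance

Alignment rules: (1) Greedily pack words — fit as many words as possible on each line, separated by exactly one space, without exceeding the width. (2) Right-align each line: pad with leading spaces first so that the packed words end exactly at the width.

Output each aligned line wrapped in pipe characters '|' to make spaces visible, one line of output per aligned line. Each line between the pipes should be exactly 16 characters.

Answer: | brown butterfly|
|will wolf matrix|
|new curtain page|
|    bread cat is|
| cold stop dirty|
|   with distance|

Derivation:
Line 1: ['brown', 'butterfly'] (min_width=15, slack=1)
Line 2: ['will', 'wolf', 'matrix'] (min_width=16, slack=0)
Line 3: ['new', 'curtain', 'page'] (min_width=16, slack=0)
Line 4: ['bread', 'cat', 'is'] (min_width=12, slack=4)
Line 5: ['cold', 'stop', 'dirty'] (min_width=15, slack=1)
Line 6: ['with', 'distance'] (min_width=13, slack=3)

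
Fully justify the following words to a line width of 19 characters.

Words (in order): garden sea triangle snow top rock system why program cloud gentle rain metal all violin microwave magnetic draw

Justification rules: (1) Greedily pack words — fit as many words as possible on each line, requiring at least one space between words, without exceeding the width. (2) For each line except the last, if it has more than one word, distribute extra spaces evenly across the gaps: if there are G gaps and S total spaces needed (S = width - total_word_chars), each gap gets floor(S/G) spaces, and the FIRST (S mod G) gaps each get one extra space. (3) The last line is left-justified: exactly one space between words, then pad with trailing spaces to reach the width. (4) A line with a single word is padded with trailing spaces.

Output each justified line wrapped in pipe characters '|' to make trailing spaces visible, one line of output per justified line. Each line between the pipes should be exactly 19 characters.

Answer: |garden sea triangle|
|snow    top    rock|
|system  why program|
|cloud  gentle  rain|
|metal   all  violin|
|microwave  magnetic|
|draw               |

Derivation:
Line 1: ['garden', 'sea', 'triangle'] (min_width=19, slack=0)
Line 2: ['snow', 'top', 'rock'] (min_width=13, slack=6)
Line 3: ['system', 'why', 'program'] (min_width=18, slack=1)
Line 4: ['cloud', 'gentle', 'rain'] (min_width=17, slack=2)
Line 5: ['metal', 'all', 'violin'] (min_width=16, slack=3)
Line 6: ['microwave', 'magnetic'] (min_width=18, slack=1)
Line 7: ['draw'] (min_width=4, slack=15)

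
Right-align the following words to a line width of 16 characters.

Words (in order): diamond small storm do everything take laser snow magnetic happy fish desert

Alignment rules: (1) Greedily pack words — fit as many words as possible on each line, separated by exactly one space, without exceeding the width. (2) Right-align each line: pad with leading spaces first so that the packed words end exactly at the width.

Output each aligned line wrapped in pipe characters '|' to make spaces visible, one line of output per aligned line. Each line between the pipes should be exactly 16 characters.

Line 1: ['diamond', 'small'] (min_width=13, slack=3)
Line 2: ['storm', 'do'] (min_width=8, slack=8)
Line 3: ['everything', 'take'] (min_width=15, slack=1)
Line 4: ['laser', 'snow'] (min_width=10, slack=6)
Line 5: ['magnetic', 'happy'] (min_width=14, slack=2)
Line 6: ['fish', 'desert'] (min_width=11, slack=5)

Answer: |   diamond small|
|        storm do|
| everything take|
|      laser snow|
|  magnetic happy|
|     fish desert|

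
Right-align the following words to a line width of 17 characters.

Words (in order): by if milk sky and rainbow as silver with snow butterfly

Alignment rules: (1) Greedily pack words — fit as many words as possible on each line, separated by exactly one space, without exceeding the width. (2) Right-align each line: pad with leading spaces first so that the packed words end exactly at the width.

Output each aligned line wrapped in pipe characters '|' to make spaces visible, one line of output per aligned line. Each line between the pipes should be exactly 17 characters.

Answer: |   by if milk sky|
|   and rainbow as|
| silver with snow|
|        butterfly|

Derivation:
Line 1: ['by', 'if', 'milk', 'sky'] (min_width=14, slack=3)
Line 2: ['and', 'rainbow', 'as'] (min_width=14, slack=3)
Line 3: ['silver', 'with', 'snow'] (min_width=16, slack=1)
Line 4: ['butterfly'] (min_width=9, slack=8)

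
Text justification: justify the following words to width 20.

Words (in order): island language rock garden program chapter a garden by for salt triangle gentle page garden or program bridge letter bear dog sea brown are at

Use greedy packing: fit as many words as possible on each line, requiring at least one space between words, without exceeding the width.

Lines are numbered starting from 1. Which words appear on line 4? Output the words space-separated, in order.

Line 1: ['island', 'language', 'rock'] (min_width=20, slack=0)
Line 2: ['garden', 'program'] (min_width=14, slack=6)
Line 3: ['chapter', 'a', 'garden', 'by'] (min_width=19, slack=1)
Line 4: ['for', 'salt', 'triangle'] (min_width=17, slack=3)
Line 5: ['gentle', 'page', 'garden'] (min_width=18, slack=2)
Line 6: ['or', 'program', 'bridge'] (min_width=17, slack=3)
Line 7: ['letter', 'bear', 'dog', 'sea'] (min_width=19, slack=1)
Line 8: ['brown', 'are', 'at'] (min_width=12, slack=8)

Answer: for salt triangle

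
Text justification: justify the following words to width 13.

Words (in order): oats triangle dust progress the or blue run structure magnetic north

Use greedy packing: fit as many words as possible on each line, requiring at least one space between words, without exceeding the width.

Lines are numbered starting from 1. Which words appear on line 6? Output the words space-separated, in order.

Line 1: ['oats', 'triangle'] (min_width=13, slack=0)
Line 2: ['dust', 'progress'] (min_width=13, slack=0)
Line 3: ['the', 'or', 'blue'] (min_width=11, slack=2)
Line 4: ['run', 'structure'] (min_width=13, slack=0)
Line 5: ['magnetic'] (min_width=8, slack=5)
Line 6: ['north'] (min_width=5, slack=8)

Answer: north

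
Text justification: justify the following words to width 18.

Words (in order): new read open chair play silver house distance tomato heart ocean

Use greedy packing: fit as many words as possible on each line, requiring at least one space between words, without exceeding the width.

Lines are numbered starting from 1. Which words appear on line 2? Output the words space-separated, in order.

Line 1: ['new', 'read', 'open'] (min_width=13, slack=5)
Line 2: ['chair', 'play', 'silver'] (min_width=17, slack=1)
Line 3: ['house', 'distance'] (min_width=14, slack=4)
Line 4: ['tomato', 'heart', 'ocean'] (min_width=18, slack=0)

Answer: chair play silver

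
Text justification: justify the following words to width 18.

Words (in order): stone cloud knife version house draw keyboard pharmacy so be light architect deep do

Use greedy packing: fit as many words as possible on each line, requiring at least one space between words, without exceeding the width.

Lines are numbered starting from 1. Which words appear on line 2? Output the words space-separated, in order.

Answer: version house draw

Derivation:
Line 1: ['stone', 'cloud', 'knife'] (min_width=17, slack=1)
Line 2: ['version', 'house', 'draw'] (min_width=18, slack=0)
Line 3: ['keyboard', 'pharmacy'] (min_width=17, slack=1)
Line 4: ['so', 'be', 'light'] (min_width=11, slack=7)
Line 5: ['architect', 'deep', 'do'] (min_width=17, slack=1)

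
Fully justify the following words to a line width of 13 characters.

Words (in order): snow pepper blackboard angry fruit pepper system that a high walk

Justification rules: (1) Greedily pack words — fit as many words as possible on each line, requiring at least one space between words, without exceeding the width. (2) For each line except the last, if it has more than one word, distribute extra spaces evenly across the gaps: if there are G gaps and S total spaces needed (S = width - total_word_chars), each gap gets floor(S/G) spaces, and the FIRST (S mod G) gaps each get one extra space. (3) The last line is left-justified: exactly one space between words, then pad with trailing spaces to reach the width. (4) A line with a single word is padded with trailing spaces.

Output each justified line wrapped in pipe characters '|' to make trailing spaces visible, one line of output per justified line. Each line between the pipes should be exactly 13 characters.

Answer: |snow   pepper|
|blackboard   |
|angry   fruit|
|pepper system|
|that  a  high|
|walk         |

Derivation:
Line 1: ['snow', 'pepper'] (min_width=11, slack=2)
Line 2: ['blackboard'] (min_width=10, slack=3)
Line 3: ['angry', 'fruit'] (min_width=11, slack=2)
Line 4: ['pepper', 'system'] (min_width=13, slack=0)
Line 5: ['that', 'a', 'high'] (min_width=11, slack=2)
Line 6: ['walk'] (min_width=4, slack=9)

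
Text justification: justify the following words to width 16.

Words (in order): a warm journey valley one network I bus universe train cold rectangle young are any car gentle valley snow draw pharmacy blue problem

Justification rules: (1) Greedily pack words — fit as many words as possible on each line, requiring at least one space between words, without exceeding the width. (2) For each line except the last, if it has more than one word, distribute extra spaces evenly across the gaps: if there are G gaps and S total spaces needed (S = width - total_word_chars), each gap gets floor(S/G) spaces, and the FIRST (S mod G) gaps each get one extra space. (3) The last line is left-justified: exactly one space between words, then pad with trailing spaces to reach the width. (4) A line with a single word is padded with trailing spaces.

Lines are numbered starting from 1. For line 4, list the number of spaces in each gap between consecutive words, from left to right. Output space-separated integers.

Answer: 3

Derivation:
Line 1: ['a', 'warm', 'journey'] (min_width=14, slack=2)
Line 2: ['valley', 'one'] (min_width=10, slack=6)
Line 3: ['network', 'I', 'bus'] (min_width=13, slack=3)
Line 4: ['universe', 'train'] (min_width=14, slack=2)
Line 5: ['cold', 'rectangle'] (min_width=14, slack=2)
Line 6: ['young', 'are', 'any'] (min_width=13, slack=3)
Line 7: ['car', 'gentle'] (min_width=10, slack=6)
Line 8: ['valley', 'snow', 'draw'] (min_width=16, slack=0)
Line 9: ['pharmacy', 'blue'] (min_width=13, slack=3)
Line 10: ['problem'] (min_width=7, slack=9)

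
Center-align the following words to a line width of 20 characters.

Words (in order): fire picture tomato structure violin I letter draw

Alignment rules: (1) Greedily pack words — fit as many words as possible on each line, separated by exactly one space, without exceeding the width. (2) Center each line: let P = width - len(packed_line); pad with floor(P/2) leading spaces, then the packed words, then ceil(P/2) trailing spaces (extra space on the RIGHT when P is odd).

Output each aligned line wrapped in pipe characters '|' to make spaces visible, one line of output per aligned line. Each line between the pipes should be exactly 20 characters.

Answer: |fire picture tomato |
| structure violin I |
|    letter draw     |

Derivation:
Line 1: ['fire', 'picture', 'tomato'] (min_width=19, slack=1)
Line 2: ['structure', 'violin', 'I'] (min_width=18, slack=2)
Line 3: ['letter', 'draw'] (min_width=11, slack=9)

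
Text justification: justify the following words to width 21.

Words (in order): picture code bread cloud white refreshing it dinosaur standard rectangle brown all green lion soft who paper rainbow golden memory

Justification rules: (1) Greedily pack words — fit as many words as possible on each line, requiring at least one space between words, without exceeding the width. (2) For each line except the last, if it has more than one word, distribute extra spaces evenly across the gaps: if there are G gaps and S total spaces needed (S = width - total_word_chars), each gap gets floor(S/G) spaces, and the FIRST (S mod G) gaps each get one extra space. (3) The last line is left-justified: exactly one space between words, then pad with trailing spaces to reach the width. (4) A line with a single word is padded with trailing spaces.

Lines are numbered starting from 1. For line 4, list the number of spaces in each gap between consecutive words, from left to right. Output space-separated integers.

Line 1: ['picture', 'code', 'bread'] (min_width=18, slack=3)
Line 2: ['cloud', 'white'] (min_width=11, slack=10)
Line 3: ['refreshing', 'it'] (min_width=13, slack=8)
Line 4: ['dinosaur', 'standard'] (min_width=17, slack=4)
Line 5: ['rectangle', 'brown', 'all'] (min_width=19, slack=2)
Line 6: ['green', 'lion', 'soft', 'who'] (min_width=19, slack=2)
Line 7: ['paper', 'rainbow', 'golden'] (min_width=20, slack=1)
Line 8: ['memory'] (min_width=6, slack=15)

Answer: 5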